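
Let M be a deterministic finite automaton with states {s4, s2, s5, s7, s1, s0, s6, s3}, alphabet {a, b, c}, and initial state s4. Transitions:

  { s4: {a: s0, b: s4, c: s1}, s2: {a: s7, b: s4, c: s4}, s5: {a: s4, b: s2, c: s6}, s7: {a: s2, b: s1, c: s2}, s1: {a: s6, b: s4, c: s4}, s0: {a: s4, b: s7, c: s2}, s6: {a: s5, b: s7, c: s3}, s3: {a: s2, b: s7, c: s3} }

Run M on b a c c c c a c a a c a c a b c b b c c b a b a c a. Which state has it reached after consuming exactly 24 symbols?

Trace: s4 -b-> s4 -a-> s0 -c-> s2 -c-> s4 -c-> s1 -c-> s4 -a-> s0 -c-> s2 -a-> s7 -a-> s2 -c-> s4 -a-> s0 -c-> s2 -a-> s7 -b-> s1 -c-> s4 -b-> s4 -b-> s4 -c-> s1 -c-> s4 -b-> s4 -a-> s0 -b-> s7 -a-> s2
After 24 symbols: s2.

s2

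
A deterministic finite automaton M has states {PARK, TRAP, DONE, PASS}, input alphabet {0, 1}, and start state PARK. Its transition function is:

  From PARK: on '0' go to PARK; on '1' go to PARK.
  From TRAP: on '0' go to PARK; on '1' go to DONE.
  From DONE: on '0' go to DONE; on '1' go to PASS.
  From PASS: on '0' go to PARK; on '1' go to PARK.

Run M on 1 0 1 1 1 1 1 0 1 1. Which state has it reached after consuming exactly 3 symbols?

PARK

Trace: PARK -1-> PARK -0-> PARK -1-> PARK
After 3 symbols: PARK.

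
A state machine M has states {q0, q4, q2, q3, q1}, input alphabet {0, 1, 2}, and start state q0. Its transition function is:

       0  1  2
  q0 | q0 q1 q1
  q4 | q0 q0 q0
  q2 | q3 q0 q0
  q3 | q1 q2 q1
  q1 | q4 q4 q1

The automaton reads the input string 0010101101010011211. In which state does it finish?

q0 → q0 → q0 → q1 → q4 → q0 → q0 → q1 → q4 → q0 → q1 → q4 → q0 → q0 → q0 → q1 → q4 → q0 → q1 → q4

q4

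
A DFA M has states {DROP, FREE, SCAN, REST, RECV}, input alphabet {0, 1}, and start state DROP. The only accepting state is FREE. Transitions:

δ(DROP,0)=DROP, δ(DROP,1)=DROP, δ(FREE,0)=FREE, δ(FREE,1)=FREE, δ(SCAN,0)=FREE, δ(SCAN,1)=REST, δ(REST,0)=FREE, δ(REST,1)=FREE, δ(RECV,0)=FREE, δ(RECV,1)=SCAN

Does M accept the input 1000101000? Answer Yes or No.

No

DROP → DROP → DROP → DROP → DROP → DROP → DROP → DROP → DROP → DROP → DROP
End state DROP is not accepting.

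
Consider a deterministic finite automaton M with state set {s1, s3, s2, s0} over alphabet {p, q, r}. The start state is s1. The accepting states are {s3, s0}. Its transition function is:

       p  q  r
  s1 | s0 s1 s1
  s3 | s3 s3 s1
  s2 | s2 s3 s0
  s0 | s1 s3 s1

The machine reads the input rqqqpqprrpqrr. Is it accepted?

No

Trace: s1 -r-> s1 -q-> s1 -q-> s1 -q-> s1 -p-> s0 -q-> s3 -p-> s3 -r-> s1 -r-> s1 -p-> s0 -q-> s3 -r-> s1 -r-> s1
End state s1 is not accepting.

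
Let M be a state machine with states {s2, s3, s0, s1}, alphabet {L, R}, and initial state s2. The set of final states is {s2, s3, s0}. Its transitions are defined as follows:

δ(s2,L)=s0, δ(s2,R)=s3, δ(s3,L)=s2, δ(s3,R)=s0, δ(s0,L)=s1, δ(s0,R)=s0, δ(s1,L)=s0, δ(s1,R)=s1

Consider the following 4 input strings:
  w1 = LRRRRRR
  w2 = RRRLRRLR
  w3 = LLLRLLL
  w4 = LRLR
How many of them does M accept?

w1: Trace: s2 -L-> s0 -R-> s0 -R-> s0 -R-> s0 -R-> s0 -R-> s0 -R-> s0  → end s0, accepted
w2: Trace: s2 -R-> s3 -R-> s0 -R-> s0 -L-> s1 -R-> s1 -R-> s1 -L-> s0 -R-> s0  → end s0, accepted
w3: Trace: s2 -L-> s0 -L-> s1 -L-> s0 -R-> s0 -L-> s1 -L-> s0 -L-> s1  → end s1, rejected
w4: Trace: s2 -L-> s0 -R-> s0 -L-> s1 -R-> s1  → end s1, rejected

2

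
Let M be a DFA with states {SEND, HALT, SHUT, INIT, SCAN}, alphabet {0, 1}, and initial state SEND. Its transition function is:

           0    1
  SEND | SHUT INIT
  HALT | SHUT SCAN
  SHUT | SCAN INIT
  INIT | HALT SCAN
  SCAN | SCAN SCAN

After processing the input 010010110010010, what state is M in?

SCAN

SEND → SHUT → INIT → HALT → SHUT → INIT → HALT → SCAN → SCAN → SCAN → SCAN → SCAN → SCAN → SCAN → SCAN → SCAN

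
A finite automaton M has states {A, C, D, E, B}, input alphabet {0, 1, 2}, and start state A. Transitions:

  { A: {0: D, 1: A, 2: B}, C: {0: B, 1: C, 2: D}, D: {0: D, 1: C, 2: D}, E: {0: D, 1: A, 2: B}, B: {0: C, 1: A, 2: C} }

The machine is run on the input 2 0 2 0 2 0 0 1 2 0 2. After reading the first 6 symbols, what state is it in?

D

start at A
read '2': A → B
read '0': B → C
read '2': C → D
read '0': D → D
read '2': D → D
read '0': D → D
After 6 symbols: D.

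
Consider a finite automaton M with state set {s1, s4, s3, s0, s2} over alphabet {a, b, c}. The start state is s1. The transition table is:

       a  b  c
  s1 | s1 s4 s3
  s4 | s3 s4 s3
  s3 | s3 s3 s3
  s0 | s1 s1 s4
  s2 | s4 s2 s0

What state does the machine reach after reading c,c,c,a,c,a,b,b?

s3

s1 → s3 → s3 → s3 → s3 → s3 → s3 → s3 → s3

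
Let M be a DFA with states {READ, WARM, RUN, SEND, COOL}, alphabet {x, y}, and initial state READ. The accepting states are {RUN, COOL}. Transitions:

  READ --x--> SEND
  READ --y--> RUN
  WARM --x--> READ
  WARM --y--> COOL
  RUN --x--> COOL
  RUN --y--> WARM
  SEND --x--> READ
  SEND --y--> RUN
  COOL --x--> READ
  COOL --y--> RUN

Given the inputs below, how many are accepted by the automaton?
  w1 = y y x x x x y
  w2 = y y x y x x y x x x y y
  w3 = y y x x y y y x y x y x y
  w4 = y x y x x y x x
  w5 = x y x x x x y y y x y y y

3

w1: Trace: READ -y-> RUN -y-> WARM -x-> READ -x-> SEND -x-> READ -x-> SEND -y-> RUN  → end RUN, accepted
w2: Trace: READ -y-> RUN -y-> WARM -x-> READ -y-> RUN -x-> COOL -x-> READ -y-> RUN -x-> COOL -x-> READ -x-> SEND -y-> RUN -y-> WARM  → end WARM, rejected
w3: Trace: READ -y-> RUN -y-> WARM -x-> READ -x-> SEND -y-> RUN -y-> WARM -y-> COOL -x-> READ -y-> RUN -x-> COOL -y-> RUN -x-> COOL -y-> RUN  → end RUN, accepted
w4: Trace: READ -y-> RUN -x-> COOL -y-> RUN -x-> COOL -x-> READ -y-> RUN -x-> COOL -x-> READ  → end READ, rejected
w5: Trace: READ -x-> SEND -y-> RUN -x-> COOL -x-> READ -x-> SEND -x-> READ -y-> RUN -y-> WARM -y-> COOL -x-> READ -y-> RUN -y-> WARM -y-> COOL  → end COOL, accepted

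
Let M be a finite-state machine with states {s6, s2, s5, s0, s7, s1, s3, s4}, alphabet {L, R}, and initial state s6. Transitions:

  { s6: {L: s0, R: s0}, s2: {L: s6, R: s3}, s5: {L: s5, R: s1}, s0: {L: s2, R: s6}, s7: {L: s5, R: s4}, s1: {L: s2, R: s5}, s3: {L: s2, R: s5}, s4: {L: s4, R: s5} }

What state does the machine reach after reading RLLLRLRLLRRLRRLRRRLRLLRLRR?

start at s6
read 'R': s6 → s0
read 'L': s0 → s2
read 'L': s2 → s6
read 'L': s6 → s0
read 'R': s0 → s6
read 'L': s6 → s0
read 'R': s0 → s6
read 'L': s6 → s0
read 'L': s0 → s2
read 'R': s2 → s3
read 'R': s3 → s5
read 'L': s5 → s5
read 'R': s5 → s1
read 'R': s1 → s5
read 'L': s5 → s5
read 'R': s5 → s1
read 'R': s1 → s5
read 'R': s5 → s1
read 'L': s1 → s2
read 'R': s2 → s3
read 'L': s3 → s2
read 'L': s2 → s6
read 'R': s6 → s0
read 'L': s0 → s2
read 'R': s2 → s3
read 'R': s3 → s5

s5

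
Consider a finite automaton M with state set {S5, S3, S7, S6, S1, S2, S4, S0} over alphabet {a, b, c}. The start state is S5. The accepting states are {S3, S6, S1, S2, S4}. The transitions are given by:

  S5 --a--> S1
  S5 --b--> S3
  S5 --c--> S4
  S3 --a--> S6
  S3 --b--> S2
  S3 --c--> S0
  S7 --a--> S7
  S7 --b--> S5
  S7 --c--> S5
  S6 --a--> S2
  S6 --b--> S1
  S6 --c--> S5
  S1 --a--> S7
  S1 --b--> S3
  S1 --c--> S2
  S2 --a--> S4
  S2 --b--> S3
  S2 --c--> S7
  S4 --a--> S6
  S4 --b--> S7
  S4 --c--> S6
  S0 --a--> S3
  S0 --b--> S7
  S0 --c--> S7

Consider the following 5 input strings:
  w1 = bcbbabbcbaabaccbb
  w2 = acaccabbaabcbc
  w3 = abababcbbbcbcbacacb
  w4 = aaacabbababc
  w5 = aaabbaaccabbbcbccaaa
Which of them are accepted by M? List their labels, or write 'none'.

w1, w3, w4, w5

w1:
  start at S5
  read 'b': S5 → S3
  read 'c': S3 → S0
  read 'b': S0 → S7
  read 'b': S7 → S5
  read 'a': S5 → S1
  read 'b': S1 → S3
  read 'b': S3 → S2
  read 'c': S2 → S7
  read 'b': S7 → S5
  read 'a': S5 → S1
  read 'a': S1 → S7
  read 'b': S7 → S5
  read 'a': S5 → S1
  read 'c': S1 → S2
  read 'c': S2 → S7
  read 'b': S7 → S5
  read 'b': S5 → S3
  end S3, accepted
w2:
  start at S5
  read 'a': S5 → S1
  read 'c': S1 → S2
  read 'a': S2 → S4
  read 'c': S4 → S6
  read 'c': S6 → S5
  read 'a': S5 → S1
  read 'b': S1 → S3
  read 'b': S3 → S2
  read 'a': S2 → S4
  read 'a': S4 → S6
  read 'b': S6 → S1
  read 'c': S1 → S2
  read 'b': S2 → S3
  read 'c': S3 → S0
  end S0, rejected
w3:
  start at S5
  read 'a': S5 → S1
  read 'b': S1 → S3
  read 'a': S3 → S6
  read 'b': S6 → S1
  read 'a': S1 → S7
  read 'b': S7 → S5
  read 'c': S5 → S4
  read 'b': S4 → S7
  read 'b': S7 → S5
  read 'b': S5 → S3
  read 'c': S3 → S0
  read 'b': S0 → S7
  read 'c': S7 → S5
  read 'b': S5 → S3
  read 'a': S3 → S6
  read 'c': S6 → S5
  read 'a': S5 → S1
  read 'c': S1 → S2
  read 'b': S2 → S3
  end S3, accepted
w4:
  start at S5
  read 'a': S5 → S1
  read 'a': S1 → S7
  read 'a': S7 → S7
  read 'c': S7 → S5
  read 'a': S5 → S1
  read 'b': S1 → S3
  read 'b': S3 → S2
  read 'a': S2 → S4
  read 'b': S4 → S7
  read 'a': S7 → S7
  read 'b': S7 → S5
  read 'c': S5 → S4
  end S4, accepted
w5:
  start at S5
  read 'a': S5 → S1
  read 'a': S1 → S7
  read 'a': S7 → S7
  read 'b': S7 → S5
  read 'b': S5 → S3
  read 'a': S3 → S6
  read 'a': S6 → S2
  read 'c': S2 → S7
  read 'c': S7 → S5
  read 'a': S5 → S1
  read 'b': S1 → S3
  read 'b': S3 → S2
  read 'b': S2 → S3
  read 'c': S3 → S0
  read 'b': S0 → S7
  read 'c': S7 → S5
  read 'c': S5 → S4
  read 'a': S4 → S6
  read 'a': S6 → S2
  read 'a': S2 → S4
  end S4, accepted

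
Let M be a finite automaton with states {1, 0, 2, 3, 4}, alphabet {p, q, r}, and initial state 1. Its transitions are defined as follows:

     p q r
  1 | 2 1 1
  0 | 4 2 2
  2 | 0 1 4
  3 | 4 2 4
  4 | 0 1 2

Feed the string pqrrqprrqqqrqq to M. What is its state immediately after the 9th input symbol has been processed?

Trace: 1 -p-> 2 -q-> 1 -r-> 1 -r-> 1 -q-> 1 -p-> 2 -r-> 4 -r-> 2 -q-> 1
After 9 symbols: 1.

1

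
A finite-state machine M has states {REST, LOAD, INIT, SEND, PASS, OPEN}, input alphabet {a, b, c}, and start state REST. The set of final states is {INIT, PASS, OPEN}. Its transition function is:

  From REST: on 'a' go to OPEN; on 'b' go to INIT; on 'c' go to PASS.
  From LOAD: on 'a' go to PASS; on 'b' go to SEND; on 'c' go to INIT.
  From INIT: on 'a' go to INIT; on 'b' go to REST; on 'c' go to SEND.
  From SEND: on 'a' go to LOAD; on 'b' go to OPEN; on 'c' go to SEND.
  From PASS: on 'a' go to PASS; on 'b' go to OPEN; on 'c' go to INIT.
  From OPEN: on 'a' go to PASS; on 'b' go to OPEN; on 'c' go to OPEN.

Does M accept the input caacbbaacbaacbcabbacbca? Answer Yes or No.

Trace: REST -c-> PASS -a-> PASS -a-> PASS -c-> INIT -b-> REST -b-> INIT -a-> INIT -a-> INIT -c-> SEND -b-> OPEN -a-> PASS -a-> PASS -c-> INIT -b-> REST -c-> PASS -a-> PASS -b-> OPEN -b-> OPEN -a-> PASS -c-> INIT -b-> REST -c-> PASS -a-> PASS
End state PASS is accepting.

Yes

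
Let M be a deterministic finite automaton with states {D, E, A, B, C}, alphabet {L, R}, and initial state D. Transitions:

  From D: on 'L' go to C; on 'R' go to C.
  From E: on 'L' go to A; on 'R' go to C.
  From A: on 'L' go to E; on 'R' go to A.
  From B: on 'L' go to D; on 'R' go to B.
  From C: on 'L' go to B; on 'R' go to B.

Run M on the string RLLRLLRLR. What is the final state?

D → C → B → D → C → B → D → C → B → B

B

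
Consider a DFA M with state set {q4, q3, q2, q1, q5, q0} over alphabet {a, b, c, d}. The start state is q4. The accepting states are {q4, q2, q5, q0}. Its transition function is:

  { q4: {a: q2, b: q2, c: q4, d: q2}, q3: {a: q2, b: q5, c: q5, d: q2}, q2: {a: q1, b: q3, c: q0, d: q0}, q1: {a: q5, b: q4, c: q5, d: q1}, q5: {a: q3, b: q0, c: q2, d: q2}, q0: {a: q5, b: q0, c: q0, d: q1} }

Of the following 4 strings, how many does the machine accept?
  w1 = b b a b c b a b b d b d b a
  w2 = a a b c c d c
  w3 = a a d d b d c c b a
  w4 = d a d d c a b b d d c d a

3

w1: Trace: q4 -b-> q2 -b-> q3 -a-> q2 -b-> q3 -c-> q5 -b-> q0 -a-> q5 -b-> q0 -b-> q0 -d-> q1 -b-> q4 -d-> q2 -b-> q3 -a-> q2  → end q2, accepted
w2: Trace: q4 -a-> q2 -a-> q1 -b-> q4 -c-> q4 -c-> q4 -d-> q2 -c-> q0  → end q0, accepted
w3: Trace: q4 -a-> q2 -a-> q1 -d-> q1 -d-> q1 -b-> q4 -d-> q2 -c-> q0 -c-> q0 -b-> q0 -a-> q5  → end q5, accepted
w4: Trace: q4 -d-> q2 -a-> q1 -d-> q1 -d-> q1 -c-> q5 -a-> q3 -b-> q5 -b-> q0 -d-> q1 -d-> q1 -c-> q5 -d-> q2 -a-> q1  → end q1, rejected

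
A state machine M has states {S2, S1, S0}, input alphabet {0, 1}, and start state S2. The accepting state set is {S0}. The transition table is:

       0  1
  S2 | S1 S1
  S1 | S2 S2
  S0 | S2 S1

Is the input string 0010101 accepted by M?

No

Trace: S2 -0-> S1 -0-> S2 -1-> S1 -0-> S2 -1-> S1 -0-> S2 -1-> S1
End state S1 is not accepting.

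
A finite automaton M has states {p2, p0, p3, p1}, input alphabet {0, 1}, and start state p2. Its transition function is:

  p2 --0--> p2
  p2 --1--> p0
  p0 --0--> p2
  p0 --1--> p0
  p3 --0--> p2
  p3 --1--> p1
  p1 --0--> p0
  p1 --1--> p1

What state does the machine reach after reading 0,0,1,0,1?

p0

p2 → p2 → p2 → p0 → p2 → p0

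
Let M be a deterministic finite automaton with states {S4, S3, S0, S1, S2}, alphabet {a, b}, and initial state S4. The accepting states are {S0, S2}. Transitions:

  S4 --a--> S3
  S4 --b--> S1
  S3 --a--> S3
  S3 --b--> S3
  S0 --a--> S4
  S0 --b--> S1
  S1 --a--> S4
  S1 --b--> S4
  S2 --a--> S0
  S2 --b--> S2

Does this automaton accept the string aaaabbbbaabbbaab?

No

S4 → S3 → S3 → S3 → S3 → S3 → S3 → S3 → S3 → S3 → S3 → S3 → S3 → S3 → S3 → S3 → S3
End state S3 is not accepting.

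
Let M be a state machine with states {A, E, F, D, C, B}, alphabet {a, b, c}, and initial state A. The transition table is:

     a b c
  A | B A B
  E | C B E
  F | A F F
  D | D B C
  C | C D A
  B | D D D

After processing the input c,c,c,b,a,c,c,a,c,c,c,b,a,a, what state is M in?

D

start at A
read 'c': A → B
read 'c': B → D
read 'c': D → C
read 'b': C → D
read 'a': D → D
read 'c': D → C
read 'c': C → A
read 'a': A → B
read 'c': B → D
read 'c': D → C
read 'c': C → A
read 'b': A → A
read 'a': A → B
read 'a': B → D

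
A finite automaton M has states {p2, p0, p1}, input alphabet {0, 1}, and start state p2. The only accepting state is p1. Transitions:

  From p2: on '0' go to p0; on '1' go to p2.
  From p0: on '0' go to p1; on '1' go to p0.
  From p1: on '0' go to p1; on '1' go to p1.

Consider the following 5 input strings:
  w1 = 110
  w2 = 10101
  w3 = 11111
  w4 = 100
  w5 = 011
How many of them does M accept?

w1:
  start at p2
  read '1': p2 → p2
  read '1': p2 → p2
  read '0': p2 → p0
  end p0, rejected
w2:
  start at p2
  read '1': p2 → p2
  read '0': p2 → p0
  read '1': p0 → p0
  read '0': p0 → p1
  read '1': p1 → p1
  end p1, accepted
w3:
  start at p2
  read '1': p2 → p2
  read '1': p2 → p2
  read '1': p2 → p2
  read '1': p2 → p2
  read '1': p2 → p2
  end p2, rejected
w4:
  start at p2
  read '1': p2 → p2
  read '0': p2 → p0
  read '0': p0 → p1
  end p1, accepted
w5:
  start at p2
  read '0': p2 → p0
  read '1': p0 → p0
  read '1': p0 → p0
  end p0, rejected

2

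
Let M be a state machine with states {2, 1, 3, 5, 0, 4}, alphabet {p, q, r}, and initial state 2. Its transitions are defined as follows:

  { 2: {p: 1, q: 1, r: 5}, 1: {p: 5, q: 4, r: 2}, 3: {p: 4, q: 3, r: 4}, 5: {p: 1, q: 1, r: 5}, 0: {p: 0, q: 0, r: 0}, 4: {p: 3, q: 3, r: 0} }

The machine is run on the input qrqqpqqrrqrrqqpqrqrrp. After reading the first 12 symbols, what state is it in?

start at 2
read 'q': 2 → 1
read 'r': 1 → 2
read 'q': 2 → 1
read 'q': 1 → 4
read 'p': 4 → 3
read 'q': 3 → 3
read 'q': 3 → 3
read 'r': 3 → 4
read 'r': 4 → 0
read 'q': 0 → 0
read 'r': 0 → 0
read 'r': 0 → 0
After 12 symbols: 0.

0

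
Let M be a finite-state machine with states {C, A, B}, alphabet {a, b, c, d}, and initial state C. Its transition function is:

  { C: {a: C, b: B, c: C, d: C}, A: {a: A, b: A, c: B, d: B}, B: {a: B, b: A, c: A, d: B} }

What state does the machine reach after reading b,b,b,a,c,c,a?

A

start at C
read 'b': C → B
read 'b': B → A
read 'b': A → A
read 'a': A → A
read 'c': A → B
read 'c': B → A
read 'a': A → A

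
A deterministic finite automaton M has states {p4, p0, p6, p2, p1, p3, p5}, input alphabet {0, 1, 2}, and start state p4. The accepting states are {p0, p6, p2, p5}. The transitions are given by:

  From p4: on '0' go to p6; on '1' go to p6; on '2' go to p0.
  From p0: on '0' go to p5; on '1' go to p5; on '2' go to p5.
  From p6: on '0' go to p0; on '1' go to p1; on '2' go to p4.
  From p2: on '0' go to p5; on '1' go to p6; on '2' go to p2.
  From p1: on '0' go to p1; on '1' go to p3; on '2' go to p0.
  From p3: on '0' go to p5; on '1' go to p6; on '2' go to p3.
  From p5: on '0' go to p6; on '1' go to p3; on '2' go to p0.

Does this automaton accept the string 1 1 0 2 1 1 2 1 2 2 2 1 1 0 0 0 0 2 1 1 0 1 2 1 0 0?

Trace: p4 -1-> p6 -1-> p1 -0-> p1 -2-> p0 -1-> p5 -1-> p3 -2-> p3 -1-> p6 -2-> p4 -2-> p0 -2-> p5 -1-> p3 -1-> p6 -0-> p0 -0-> p5 -0-> p6 -0-> p0 -2-> p5 -1-> p3 -1-> p6 -0-> p0 -1-> p5 -2-> p0 -1-> p5 -0-> p6 -0-> p0
End state p0 is accepting.

Yes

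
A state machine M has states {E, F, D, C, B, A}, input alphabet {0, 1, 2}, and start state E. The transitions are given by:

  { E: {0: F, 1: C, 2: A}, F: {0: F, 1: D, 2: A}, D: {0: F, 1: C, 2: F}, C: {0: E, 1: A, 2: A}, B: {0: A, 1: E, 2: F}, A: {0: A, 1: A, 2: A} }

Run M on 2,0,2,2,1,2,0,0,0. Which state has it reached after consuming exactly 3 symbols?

A

E → A → A → A
After 3 symbols: A.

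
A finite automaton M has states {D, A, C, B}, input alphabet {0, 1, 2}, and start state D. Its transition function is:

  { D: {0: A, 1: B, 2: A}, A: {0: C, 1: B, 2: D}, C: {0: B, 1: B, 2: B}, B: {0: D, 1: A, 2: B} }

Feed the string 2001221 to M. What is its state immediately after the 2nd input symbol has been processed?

Trace: D -2-> A -0-> C
After 2 symbols: C.

C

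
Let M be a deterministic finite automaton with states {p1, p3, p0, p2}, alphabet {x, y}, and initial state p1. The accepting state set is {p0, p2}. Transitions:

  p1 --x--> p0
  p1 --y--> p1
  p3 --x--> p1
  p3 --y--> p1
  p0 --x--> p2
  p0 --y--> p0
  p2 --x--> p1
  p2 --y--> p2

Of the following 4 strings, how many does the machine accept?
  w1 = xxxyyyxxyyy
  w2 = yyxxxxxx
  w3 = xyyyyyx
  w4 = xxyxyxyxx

w1: Trace: p1 -x-> p0 -x-> p2 -x-> p1 -y-> p1 -y-> p1 -y-> p1 -x-> p0 -x-> p2 -y-> p2 -y-> p2 -y-> p2  → end p2, accepted
w2: Trace: p1 -y-> p1 -y-> p1 -x-> p0 -x-> p2 -x-> p1 -x-> p0 -x-> p2 -x-> p1  → end p1, rejected
w3: Trace: p1 -x-> p0 -y-> p0 -y-> p0 -y-> p0 -y-> p0 -y-> p0 -x-> p2  → end p2, accepted
w4: Trace: p1 -x-> p0 -x-> p2 -y-> p2 -x-> p1 -y-> p1 -x-> p0 -y-> p0 -x-> p2 -x-> p1  → end p1, rejected

2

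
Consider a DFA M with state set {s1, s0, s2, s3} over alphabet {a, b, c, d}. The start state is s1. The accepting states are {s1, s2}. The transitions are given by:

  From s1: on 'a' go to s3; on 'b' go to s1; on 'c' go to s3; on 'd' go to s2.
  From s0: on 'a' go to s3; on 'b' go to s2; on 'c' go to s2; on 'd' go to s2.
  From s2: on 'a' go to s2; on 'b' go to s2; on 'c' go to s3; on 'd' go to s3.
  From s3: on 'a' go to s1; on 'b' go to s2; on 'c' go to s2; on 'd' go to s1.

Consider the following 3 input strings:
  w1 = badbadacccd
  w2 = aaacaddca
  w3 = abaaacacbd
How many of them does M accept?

1

w1:
  start at s1
  read 'b': s1 → s1
  read 'a': s1 → s3
  read 'd': s3 → s1
  read 'b': s1 → s1
  read 'a': s1 → s3
  read 'd': s3 → s1
  read 'a': s1 → s3
  read 'c': s3 → s2
  read 'c': s2 → s3
  read 'c': s3 → s2
  read 'd': s2 → s3
  end s3, rejected
w2:
  start at s1
  read 'a': s1 → s3
  read 'a': s3 → s1
  read 'a': s1 → s3
  read 'c': s3 → s2
  read 'a': s2 → s2
  read 'd': s2 → s3
  read 'd': s3 → s1
  read 'c': s1 → s3
  read 'a': s3 → s1
  end s1, accepted
w3:
  start at s1
  read 'a': s1 → s3
  read 'b': s3 → s2
  read 'a': s2 → s2
  read 'a': s2 → s2
  read 'a': s2 → s2
  read 'c': s2 → s3
  read 'a': s3 → s1
  read 'c': s1 → s3
  read 'b': s3 → s2
  read 'd': s2 → s3
  end s3, rejected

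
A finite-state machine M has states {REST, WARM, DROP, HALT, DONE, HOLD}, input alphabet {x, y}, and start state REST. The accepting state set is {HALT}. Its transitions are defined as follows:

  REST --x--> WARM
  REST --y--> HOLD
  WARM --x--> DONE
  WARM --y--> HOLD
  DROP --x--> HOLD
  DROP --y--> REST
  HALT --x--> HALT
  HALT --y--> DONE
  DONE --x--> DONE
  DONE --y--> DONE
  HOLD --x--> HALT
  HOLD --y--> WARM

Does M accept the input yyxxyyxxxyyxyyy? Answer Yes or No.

No

REST → HOLD → WARM → DONE → DONE → DONE → DONE → DONE → DONE → DONE → DONE → DONE → DONE → DONE → DONE → DONE
End state DONE is not accepting.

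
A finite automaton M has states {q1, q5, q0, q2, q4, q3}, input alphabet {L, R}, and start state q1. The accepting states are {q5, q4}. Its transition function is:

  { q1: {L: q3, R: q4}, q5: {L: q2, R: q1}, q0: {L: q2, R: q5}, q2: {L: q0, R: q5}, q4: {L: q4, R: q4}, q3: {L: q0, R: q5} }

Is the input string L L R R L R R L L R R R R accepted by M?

Yes

q1 → q3 → q0 → q5 → q1 → q3 → q5 → q1 → q3 → q0 → q5 → q1 → q4 → q4
End state q4 is accepting.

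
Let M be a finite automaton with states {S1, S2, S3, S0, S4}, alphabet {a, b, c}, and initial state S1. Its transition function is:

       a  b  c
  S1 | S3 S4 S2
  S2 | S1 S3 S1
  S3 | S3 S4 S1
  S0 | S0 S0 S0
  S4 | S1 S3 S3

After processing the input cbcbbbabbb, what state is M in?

S4

S1 → S2 → S3 → S1 → S4 → S3 → S4 → S1 → S4 → S3 → S4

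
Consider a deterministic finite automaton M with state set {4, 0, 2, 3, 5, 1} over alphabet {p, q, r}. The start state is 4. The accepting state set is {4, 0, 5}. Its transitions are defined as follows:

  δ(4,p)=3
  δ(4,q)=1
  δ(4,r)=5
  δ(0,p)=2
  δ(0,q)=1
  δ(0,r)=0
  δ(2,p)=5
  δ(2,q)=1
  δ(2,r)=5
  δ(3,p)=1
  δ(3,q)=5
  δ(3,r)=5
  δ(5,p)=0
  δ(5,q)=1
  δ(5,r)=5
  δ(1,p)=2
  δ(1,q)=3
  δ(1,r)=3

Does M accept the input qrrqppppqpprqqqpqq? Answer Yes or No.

No

Trace: 4 -q-> 1 -r-> 3 -r-> 5 -q-> 1 -p-> 2 -p-> 5 -p-> 0 -p-> 2 -q-> 1 -p-> 2 -p-> 5 -r-> 5 -q-> 1 -q-> 3 -q-> 5 -p-> 0 -q-> 1 -q-> 3
End state 3 is not accepting.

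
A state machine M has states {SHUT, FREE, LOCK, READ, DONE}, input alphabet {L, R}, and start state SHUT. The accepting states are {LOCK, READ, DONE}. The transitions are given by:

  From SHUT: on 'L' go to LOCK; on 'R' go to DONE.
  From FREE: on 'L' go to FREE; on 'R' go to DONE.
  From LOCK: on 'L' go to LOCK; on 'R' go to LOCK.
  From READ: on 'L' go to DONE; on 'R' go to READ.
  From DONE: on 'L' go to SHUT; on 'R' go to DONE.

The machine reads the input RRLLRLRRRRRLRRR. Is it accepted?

Trace: SHUT -R-> DONE -R-> DONE -L-> SHUT -L-> LOCK -R-> LOCK -L-> LOCK -R-> LOCK -R-> LOCK -R-> LOCK -R-> LOCK -R-> LOCK -L-> LOCK -R-> LOCK -R-> LOCK -R-> LOCK
End state LOCK is accepting.

Yes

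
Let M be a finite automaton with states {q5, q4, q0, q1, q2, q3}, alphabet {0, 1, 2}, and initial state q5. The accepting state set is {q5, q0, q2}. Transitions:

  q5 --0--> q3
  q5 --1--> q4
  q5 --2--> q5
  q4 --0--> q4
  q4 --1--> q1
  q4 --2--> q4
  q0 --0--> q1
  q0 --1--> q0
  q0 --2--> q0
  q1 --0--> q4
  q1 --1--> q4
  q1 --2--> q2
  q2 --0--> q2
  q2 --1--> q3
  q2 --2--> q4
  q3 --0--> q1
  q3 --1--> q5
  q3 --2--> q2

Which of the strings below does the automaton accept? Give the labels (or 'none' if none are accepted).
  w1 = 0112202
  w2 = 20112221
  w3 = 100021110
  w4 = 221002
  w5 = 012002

w1:
  start at q5
  read '0': q5 → q3
  read '1': q3 → q5
  read '1': q5 → q4
  read '2': q4 → q4
  read '2': q4 → q4
  read '0': q4 → q4
  read '2': q4 → q4
  end q4, rejected
w2:
  start at q5
  read '2': q5 → q5
  read '0': q5 → q3
  read '1': q3 → q5
  read '1': q5 → q4
  read '2': q4 → q4
  read '2': q4 → q4
  read '2': q4 → q4
  read '1': q4 → q1
  end q1, rejected
w3:
  start at q5
  read '1': q5 → q4
  read '0': q4 → q4
  read '0': q4 → q4
  read '0': q4 → q4
  read '2': q4 → q4
  read '1': q4 → q1
  read '1': q1 → q4
  read '1': q4 → q1
  read '0': q1 → q4
  end q4, rejected
w4:
  start at q5
  read '2': q5 → q5
  read '2': q5 → q5
  read '1': q5 → q4
  read '0': q4 → q4
  read '0': q4 → q4
  read '2': q4 → q4
  end q4, rejected
w5:
  start at q5
  read '0': q5 → q3
  read '1': q3 → q5
  read '2': q5 → q5
  read '0': q5 → q3
  read '0': q3 → q1
  read '2': q1 → q2
  end q2, accepted

w5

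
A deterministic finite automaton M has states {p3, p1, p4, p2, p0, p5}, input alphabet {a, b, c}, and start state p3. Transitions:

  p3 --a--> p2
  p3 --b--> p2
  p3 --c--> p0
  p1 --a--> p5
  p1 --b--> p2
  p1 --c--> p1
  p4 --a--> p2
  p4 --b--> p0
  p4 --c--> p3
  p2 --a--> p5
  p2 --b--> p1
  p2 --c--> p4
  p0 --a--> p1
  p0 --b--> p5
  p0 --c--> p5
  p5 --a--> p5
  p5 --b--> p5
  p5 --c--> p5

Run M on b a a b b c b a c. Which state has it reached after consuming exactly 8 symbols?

p5

Trace: p3 -b-> p2 -a-> p5 -a-> p5 -b-> p5 -b-> p5 -c-> p5 -b-> p5 -a-> p5
After 8 symbols: p5.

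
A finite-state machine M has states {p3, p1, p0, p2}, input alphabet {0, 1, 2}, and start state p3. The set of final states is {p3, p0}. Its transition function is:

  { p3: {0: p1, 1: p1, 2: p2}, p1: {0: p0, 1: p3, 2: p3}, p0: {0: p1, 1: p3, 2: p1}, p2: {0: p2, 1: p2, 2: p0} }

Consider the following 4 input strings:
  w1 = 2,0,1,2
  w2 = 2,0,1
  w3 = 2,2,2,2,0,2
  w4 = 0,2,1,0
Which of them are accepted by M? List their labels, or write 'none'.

w1: Trace: p3 -2-> p2 -0-> p2 -1-> p2 -2-> p0  → end p0, accepted
w2: Trace: p3 -2-> p2 -0-> p2 -1-> p2  → end p2, rejected
w3: Trace: p3 -2-> p2 -2-> p0 -2-> p1 -2-> p3 -0-> p1 -2-> p3  → end p3, accepted
w4: Trace: p3 -0-> p1 -2-> p3 -1-> p1 -0-> p0  → end p0, accepted

w1, w3, w4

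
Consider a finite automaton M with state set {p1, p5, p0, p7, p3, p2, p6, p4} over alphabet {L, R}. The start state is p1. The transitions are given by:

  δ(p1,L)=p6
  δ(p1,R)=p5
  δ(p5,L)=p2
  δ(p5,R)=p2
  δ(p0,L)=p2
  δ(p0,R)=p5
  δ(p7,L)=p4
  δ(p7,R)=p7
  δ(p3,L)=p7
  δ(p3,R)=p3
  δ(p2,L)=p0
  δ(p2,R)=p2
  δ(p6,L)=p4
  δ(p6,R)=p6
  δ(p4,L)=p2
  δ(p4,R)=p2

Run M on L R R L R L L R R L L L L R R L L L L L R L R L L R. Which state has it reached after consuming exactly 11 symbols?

p2

Trace: p1 -L-> p6 -R-> p6 -R-> p6 -L-> p4 -R-> p2 -L-> p0 -L-> p2 -R-> p2 -R-> p2 -L-> p0 -L-> p2
After 11 symbols: p2.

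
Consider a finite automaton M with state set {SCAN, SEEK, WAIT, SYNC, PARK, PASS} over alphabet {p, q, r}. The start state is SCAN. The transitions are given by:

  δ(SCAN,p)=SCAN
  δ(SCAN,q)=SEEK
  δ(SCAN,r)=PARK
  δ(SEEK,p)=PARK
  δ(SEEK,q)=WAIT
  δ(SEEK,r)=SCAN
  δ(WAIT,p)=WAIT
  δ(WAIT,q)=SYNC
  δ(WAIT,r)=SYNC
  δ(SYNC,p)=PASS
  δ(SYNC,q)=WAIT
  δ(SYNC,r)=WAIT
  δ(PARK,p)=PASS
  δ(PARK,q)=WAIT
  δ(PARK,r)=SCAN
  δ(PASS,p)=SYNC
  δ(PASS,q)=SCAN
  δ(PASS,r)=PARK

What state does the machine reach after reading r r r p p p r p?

start at SCAN
read 'r': SCAN → PARK
read 'r': PARK → SCAN
read 'r': SCAN → PARK
read 'p': PARK → PASS
read 'p': PASS → SYNC
read 'p': SYNC → PASS
read 'r': PASS → PARK
read 'p': PARK → PASS

PASS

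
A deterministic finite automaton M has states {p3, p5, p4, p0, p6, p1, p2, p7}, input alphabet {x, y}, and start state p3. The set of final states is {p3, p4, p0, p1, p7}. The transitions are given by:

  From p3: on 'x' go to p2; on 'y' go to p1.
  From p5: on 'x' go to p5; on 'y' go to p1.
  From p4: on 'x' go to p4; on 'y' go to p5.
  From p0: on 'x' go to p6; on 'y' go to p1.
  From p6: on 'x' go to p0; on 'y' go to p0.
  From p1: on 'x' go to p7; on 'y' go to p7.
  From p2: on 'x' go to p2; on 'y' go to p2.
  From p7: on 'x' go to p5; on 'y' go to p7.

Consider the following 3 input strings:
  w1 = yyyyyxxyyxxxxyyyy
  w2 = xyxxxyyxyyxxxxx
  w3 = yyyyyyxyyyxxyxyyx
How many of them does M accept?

1

w1:
  start at p3
  read 'y': p3 → p1
  read 'y': p1 → p7
  read 'y': p7 → p7
  read 'y': p7 → p7
  read 'y': p7 → p7
  read 'x': p7 → p5
  read 'x': p5 → p5
  read 'y': p5 → p1
  read 'y': p1 → p7
  read 'x': p7 → p5
  read 'x': p5 → p5
  read 'x': p5 → p5
  read 'x': p5 → p5
  read 'y': p5 → p1
  read 'y': p1 → p7
  read 'y': p7 → p7
  read 'y': p7 → p7
  end p7, accepted
w2:
  start at p3
  read 'x': p3 → p2
  read 'y': p2 → p2
  read 'x': p2 → p2
  read 'x': p2 → p2
  read 'x': p2 → p2
  read 'y': p2 → p2
  read 'y': p2 → p2
  read 'x': p2 → p2
  read 'y': p2 → p2
  read 'y': p2 → p2
  read 'x': p2 → p2
  read 'x': p2 → p2
  read 'x': p2 → p2
  read 'x': p2 → p2
  read 'x': p2 → p2
  end p2, rejected
w3:
  start at p3
  read 'y': p3 → p1
  read 'y': p1 → p7
  read 'y': p7 → p7
  read 'y': p7 → p7
  read 'y': p7 → p7
  read 'y': p7 → p7
  read 'x': p7 → p5
  read 'y': p5 → p1
  read 'y': p1 → p7
  read 'y': p7 → p7
  read 'x': p7 → p5
  read 'x': p5 → p5
  read 'y': p5 → p1
  read 'x': p1 → p7
  read 'y': p7 → p7
  read 'y': p7 → p7
  read 'x': p7 → p5
  end p5, rejected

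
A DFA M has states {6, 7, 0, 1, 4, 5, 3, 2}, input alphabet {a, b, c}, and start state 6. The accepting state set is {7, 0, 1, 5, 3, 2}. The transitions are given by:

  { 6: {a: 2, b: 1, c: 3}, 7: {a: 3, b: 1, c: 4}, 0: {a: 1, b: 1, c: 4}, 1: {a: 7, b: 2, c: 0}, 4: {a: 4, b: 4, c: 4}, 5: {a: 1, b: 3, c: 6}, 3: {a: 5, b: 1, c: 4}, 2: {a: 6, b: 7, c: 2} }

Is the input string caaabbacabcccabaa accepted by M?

No

Trace: 6 -c-> 3 -a-> 5 -a-> 1 -a-> 7 -b-> 1 -b-> 2 -a-> 6 -c-> 3 -a-> 5 -b-> 3 -c-> 4 -c-> 4 -c-> 4 -a-> 4 -b-> 4 -a-> 4 -a-> 4
End state 4 is not accepting.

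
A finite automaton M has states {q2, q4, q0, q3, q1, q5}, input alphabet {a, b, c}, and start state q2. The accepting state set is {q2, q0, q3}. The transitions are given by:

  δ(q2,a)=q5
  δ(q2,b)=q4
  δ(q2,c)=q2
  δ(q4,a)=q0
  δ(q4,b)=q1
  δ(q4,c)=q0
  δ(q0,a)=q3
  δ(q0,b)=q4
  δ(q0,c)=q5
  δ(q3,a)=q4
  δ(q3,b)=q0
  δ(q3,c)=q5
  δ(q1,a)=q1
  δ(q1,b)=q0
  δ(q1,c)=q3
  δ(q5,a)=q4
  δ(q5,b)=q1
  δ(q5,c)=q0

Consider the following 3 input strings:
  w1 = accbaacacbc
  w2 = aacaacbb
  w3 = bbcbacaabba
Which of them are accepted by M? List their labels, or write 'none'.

w1

w1: Trace: q2 -a-> q5 -c-> q0 -c-> q5 -b-> q1 -a-> q1 -a-> q1 -c-> q3 -a-> q4 -c-> q0 -b-> q4 -c-> q0  → end q0, accepted
w2: Trace: q2 -a-> q5 -a-> q4 -c-> q0 -a-> q3 -a-> q4 -c-> q0 -b-> q4 -b-> q1  → end q1, rejected
w3: Trace: q2 -b-> q4 -b-> q1 -c-> q3 -b-> q0 -a-> q3 -c-> q5 -a-> q4 -a-> q0 -b-> q4 -b-> q1 -a-> q1  → end q1, rejected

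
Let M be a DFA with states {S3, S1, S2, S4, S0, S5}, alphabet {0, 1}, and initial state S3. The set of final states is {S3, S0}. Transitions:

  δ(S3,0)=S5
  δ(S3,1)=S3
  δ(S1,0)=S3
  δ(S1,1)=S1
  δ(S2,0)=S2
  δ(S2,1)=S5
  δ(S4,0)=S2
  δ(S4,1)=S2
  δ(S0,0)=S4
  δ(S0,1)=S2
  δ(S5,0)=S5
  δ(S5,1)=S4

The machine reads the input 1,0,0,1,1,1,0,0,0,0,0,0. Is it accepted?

Trace: S3 -1-> S3 -0-> S5 -0-> S5 -1-> S4 -1-> S2 -1-> S5 -0-> S5 -0-> S5 -0-> S5 -0-> S5 -0-> S5 -0-> S5
End state S5 is not accepting.

No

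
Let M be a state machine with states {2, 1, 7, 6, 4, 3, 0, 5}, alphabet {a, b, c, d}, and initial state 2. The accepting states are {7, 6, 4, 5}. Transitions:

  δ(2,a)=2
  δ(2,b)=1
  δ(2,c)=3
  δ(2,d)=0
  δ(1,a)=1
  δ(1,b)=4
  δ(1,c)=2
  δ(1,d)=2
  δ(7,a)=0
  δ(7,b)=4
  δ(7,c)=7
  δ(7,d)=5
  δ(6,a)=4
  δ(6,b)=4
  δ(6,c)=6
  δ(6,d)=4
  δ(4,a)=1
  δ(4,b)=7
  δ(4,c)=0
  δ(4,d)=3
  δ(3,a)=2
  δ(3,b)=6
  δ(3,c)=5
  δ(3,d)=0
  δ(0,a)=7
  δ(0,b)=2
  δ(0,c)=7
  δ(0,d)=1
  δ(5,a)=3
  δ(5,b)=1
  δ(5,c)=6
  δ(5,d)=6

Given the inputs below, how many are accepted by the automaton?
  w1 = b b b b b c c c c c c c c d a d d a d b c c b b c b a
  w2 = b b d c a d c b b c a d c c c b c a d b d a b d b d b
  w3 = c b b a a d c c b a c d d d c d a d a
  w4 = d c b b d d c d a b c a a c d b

1

w1: Trace: 2 -b-> 1 -b-> 4 -b-> 7 -b-> 4 -b-> 7 -c-> 7 -c-> 7 -c-> 7 -c-> 7 -c-> 7 -c-> 7 -c-> 7 -c-> 7 -d-> 5 -a-> 3 -d-> 0 -d-> 1 -a-> 1 -d-> 2 -b-> 1 -c-> 2 -c-> 3 -b-> 6 -b-> 4 -c-> 0 -b-> 2 -a-> 2  → end 2, rejected
w2: Trace: 2 -b-> 1 -b-> 4 -d-> 3 -c-> 5 -a-> 3 -d-> 0 -c-> 7 -b-> 4 -b-> 7 -c-> 7 -a-> 0 -d-> 1 -c-> 2 -c-> 3 -c-> 5 -b-> 1 -c-> 2 -a-> 2 -d-> 0 -b-> 2 -d-> 0 -a-> 7 -b-> 4 -d-> 3 -b-> 6 -d-> 4 -b-> 7  → end 7, accepted
w3: Trace: 2 -c-> 3 -b-> 6 -b-> 4 -a-> 1 -a-> 1 -d-> 2 -c-> 3 -c-> 5 -b-> 1 -a-> 1 -c-> 2 -d-> 0 -d-> 1 -d-> 2 -c-> 3 -d-> 0 -a-> 7 -d-> 5 -a-> 3  → end 3, rejected
w4: Trace: 2 -d-> 0 -c-> 7 -b-> 4 -b-> 7 -d-> 5 -d-> 6 -c-> 6 -d-> 4 -a-> 1 -b-> 4 -c-> 0 -a-> 7 -a-> 0 -c-> 7 -d-> 5 -b-> 1  → end 1, rejected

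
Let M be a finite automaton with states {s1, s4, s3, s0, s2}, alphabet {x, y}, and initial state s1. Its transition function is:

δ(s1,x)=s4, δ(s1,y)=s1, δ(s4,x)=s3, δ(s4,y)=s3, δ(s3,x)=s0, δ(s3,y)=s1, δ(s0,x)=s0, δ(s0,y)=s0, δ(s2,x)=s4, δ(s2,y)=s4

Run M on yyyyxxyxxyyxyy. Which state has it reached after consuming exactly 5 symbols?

Trace: s1 -y-> s1 -y-> s1 -y-> s1 -y-> s1 -x-> s4
After 5 symbols: s4.

s4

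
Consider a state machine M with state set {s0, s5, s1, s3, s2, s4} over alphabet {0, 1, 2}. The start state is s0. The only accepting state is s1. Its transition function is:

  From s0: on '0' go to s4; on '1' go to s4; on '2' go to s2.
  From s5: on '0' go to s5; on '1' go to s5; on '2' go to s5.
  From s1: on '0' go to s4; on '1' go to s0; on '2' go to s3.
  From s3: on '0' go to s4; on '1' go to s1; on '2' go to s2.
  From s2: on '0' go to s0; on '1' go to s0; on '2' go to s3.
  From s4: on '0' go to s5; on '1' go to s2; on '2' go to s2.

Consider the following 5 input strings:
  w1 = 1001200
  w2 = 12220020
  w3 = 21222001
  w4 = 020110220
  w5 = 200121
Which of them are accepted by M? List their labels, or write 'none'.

w5

w1:
  start at s0
  read '1': s0 → s4
  read '0': s4 → s5
  read '0': s5 → s5
  read '1': s5 → s5
  read '2': s5 → s5
  read '0': s5 → s5
  read '0': s5 → s5
  end s5, rejected
w2:
  start at s0
  read '1': s0 → s4
  read '2': s4 → s2
  read '2': s2 → s3
  read '2': s3 → s2
  read '0': s2 → s0
  read '0': s0 → s4
  read '2': s4 → s2
  read '0': s2 → s0
  end s0, rejected
w3:
  start at s0
  read '2': s0 → s2
  read '1': s2 → s0
  read '2': s0 → s2
  read '2': s2 → s3
  read '2': s3 → s2
  read '0': s2 → s0
  read '0': s0 → s4
  read '1': s4 → s2
  end s2, rejected
w4:
  start at s0
  read '0': s0 → s4
  read '2': s4 → s2
  read '0': s2 → s0
  read '1': s0 → s4
  read '1': s4 → s2
  read '0': s2 → s0
  read '2': s0 → s2
  read '2': s2 → s3
  read '0': s3 → s4
  end s4, rejected
w5:
  start at s0
  read '2': s0 → s2
  read '0': s2 → s0
  read '0': s0 → s4
  read '1': s4 → s2
  read '2': s2 → s3
  read '1': s3 → s1
  end s1, accepted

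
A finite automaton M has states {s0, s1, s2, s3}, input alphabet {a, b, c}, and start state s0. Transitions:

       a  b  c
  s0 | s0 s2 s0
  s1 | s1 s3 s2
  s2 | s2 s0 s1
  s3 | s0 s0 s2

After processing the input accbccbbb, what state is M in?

s0 → s0 → s0 → s0 → s2 → s1 → s2 → s0 → s2 → s0

s0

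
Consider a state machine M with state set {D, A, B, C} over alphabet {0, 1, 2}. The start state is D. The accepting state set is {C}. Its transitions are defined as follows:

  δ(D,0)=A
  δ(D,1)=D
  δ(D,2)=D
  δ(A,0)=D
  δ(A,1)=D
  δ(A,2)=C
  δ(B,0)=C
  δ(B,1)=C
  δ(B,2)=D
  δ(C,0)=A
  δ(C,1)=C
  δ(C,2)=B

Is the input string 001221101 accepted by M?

D → A → D → D → D → D → D → D → A → D
End state D is not accepting.

No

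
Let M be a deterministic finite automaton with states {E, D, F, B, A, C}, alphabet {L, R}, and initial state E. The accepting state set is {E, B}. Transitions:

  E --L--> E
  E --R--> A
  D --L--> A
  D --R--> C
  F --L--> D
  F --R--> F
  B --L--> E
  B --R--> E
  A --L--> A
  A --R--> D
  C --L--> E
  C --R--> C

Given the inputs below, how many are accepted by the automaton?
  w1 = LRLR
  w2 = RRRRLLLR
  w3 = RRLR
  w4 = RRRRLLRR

0

w1:
  start at E
  read 'L': E → E
  read 'R': E → A
  read 'L': A → A
  read 'R': A → D
  end D, rejected
w2:
  start at E
  read 'R': E → A
  read 'R': A → D
  read 'R': D → C
  read 'R': C → C
  read 'L': C → E
  read 'L': E → E
  read 'L': E → E
  read 'R': E → A
  end A, rejected
w3:
  start at E
  read 'R': E → A
  read 'R': A → D
  read 'L': D → A
  read 'R': A → D
  end D, rejected
w4:
  start at E
  read 'R': E → A
  read 'R': A → D
  read 'R': D → C
  read 'R': C → C
  read 'L': C → E
  read 'L': E → E
  read 'R': E → A
  read 'R': A → D
  end D, rejected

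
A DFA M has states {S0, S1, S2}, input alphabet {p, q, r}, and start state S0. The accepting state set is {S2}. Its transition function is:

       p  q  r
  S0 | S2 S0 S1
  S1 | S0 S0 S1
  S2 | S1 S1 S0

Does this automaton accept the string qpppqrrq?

No

start at S0
read 'q': S0 → S0
read 'p': S0 → S2
read 'p': S2 → S1
read 'p': S1 → S0
read 'q': S0 → S0
read 'r': S0 → S1
read 'r': S1 → S1
read 'q': S1 → S0
End state S0 is not accepting.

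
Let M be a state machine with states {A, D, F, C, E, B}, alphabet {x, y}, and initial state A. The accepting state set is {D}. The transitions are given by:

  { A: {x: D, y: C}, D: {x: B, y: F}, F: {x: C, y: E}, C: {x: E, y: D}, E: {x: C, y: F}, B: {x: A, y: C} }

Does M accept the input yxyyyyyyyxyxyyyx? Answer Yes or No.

No

start at A
read 'y': A → C
read 'x': C → E
read 'y': E → F
read 'y': F → E
read 'y': E → F
read 'y': F → E
read 'y': E → F
read 'y': F → E
read 'y': E → F
read 'x': F → C
read 'y': C → D
read 'x': D → B
read 'y': B → C
read 'y': C → D
read 'y': D → F
read 'x': F → C
End state C is not accepting.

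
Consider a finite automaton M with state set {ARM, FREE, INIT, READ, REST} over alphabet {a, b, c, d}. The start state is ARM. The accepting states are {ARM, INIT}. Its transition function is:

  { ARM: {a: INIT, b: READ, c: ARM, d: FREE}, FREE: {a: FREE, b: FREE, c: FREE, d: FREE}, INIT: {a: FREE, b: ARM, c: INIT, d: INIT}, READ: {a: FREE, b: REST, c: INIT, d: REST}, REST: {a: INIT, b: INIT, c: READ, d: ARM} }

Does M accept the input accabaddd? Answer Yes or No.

ARM → INIT → INIT → INIT → FREE → FREE → FREE → FREE → FREE → FREE
End state FREE is not accepting.

No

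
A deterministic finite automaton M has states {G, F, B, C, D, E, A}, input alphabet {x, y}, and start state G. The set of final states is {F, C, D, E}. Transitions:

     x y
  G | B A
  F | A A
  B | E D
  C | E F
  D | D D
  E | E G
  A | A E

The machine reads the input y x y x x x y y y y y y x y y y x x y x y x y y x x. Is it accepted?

G → A → A → E → E → E → E → G → A → E → G → A → E → E → G → A → E → E → E → G → B → D → D → D → D → D → D
End state D is accepting.

Yes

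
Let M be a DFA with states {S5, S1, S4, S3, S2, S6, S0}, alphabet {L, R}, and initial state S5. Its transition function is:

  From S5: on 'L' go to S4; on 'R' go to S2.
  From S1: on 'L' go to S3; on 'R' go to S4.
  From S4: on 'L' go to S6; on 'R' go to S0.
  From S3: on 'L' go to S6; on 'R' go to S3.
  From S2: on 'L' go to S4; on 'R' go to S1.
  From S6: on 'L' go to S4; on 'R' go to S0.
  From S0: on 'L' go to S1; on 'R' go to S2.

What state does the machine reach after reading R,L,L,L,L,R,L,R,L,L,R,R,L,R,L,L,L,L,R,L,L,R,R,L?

S6

start at S5
read 'R': S5 → S2
read 'L': S2 → S4
read 'L': S4 → S6
read 'L': S6 → S4
read 'L': S4 → S6
read 'R': S6 → S0
read 'L': S0 → S1
read 'R': S1 → S4
read 'L': S4 → S6
read 'L': S6 → S4
read 'R': S4 → S0
read 'R': S0 → S2
read 'L': S2 → S4
read 'R': S4 → S0
read 'L': S0 → S1
read 'L': S1 → S3
read 'L': S3 → S6
read 'L': S6 → S4
read 'R': S4 → S0
read 'L': S0 → S1
read 'L': S1 → S3
read 'R': S3 → S3
read 'R': S3 → S3
read 'L': S3 → S6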